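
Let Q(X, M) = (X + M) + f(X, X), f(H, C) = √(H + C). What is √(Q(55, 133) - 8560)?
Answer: √(-8372 + √110) ≈ 91.441*I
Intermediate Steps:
f(H, C) = √(C + H)
Q(X, M) = M + X + √2*√X (Q(X, M) = (X + M) + √(X + X) = (M + X) + √(2*X) = (M + X) + √2*√X = M + X + √2*√X)
√(Q(55, 133) - 8560) = √((133 + 55 + √2*√55) - 8560) = √((133 + 55 + √110) - 8560) = √((188 + √110) - 8560) = √(-8372 + √110)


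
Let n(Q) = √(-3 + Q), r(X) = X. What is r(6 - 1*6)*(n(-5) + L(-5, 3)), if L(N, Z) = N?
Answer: 0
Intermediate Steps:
r(6 - 1*6)*(n(-5) + L(-5, 3)) = (6 - 1*6)*(√(-3 - 5) - 5) = (6 - 6)*(√(-8) - 5) = 0*(2*I*√2 - 5) = 0*(-5 + 2*I*√2) = 0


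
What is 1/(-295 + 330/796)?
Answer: -398/117245 ≈ -0.0033946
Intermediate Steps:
1/(-295 + 330/796) = 1/(-295 + 330*(1/796)) = 1/(-295 + 165/398) = 1/(-117245/398) = -398/117245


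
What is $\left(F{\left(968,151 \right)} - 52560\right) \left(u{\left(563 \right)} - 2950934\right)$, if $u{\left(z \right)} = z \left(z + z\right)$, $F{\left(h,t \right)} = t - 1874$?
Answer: $125773493868$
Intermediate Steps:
$F{\left(h,t \right)} = -1874 + t$
$u{\left(z \right)} = 2 z^{2}$ ($u{\left(z \right)} = z 2 z = 2 z^{2}$)
$\left(F{\left(968,151 \right)} - 52560\right) \left(u{\left(563 \right)} - 2950934\right) = \left(\left(-1874 + 151\right) - 52560\right) \left(2 \cdot 563^{2} - 2950934\right) = \left(-1723 - 52560\right) \left(2 \cdot 316969 - 2950934\right) = - 54283 \left(633938 - 2950934\right) = \left(-54283\right) \left(-2316996\right) = 125773493868$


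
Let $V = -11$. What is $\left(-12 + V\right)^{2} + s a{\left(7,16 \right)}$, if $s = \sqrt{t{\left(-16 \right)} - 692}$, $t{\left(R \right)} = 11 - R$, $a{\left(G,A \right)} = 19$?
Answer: $529 + 19 i \sqrt{665} \approx 529.0 + 489.96 i$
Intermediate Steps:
$s = i \sqrt{665}$ ($s = \sqrt{\left(11 - -16\right) - 692} = \sqrt{\left(11 + 16\right) - 692} = \sqrt{27 - 692} = \sqrt{-665} = i \sqrt{665} \approx 25.788 i$)
$\left(-12 + V\right)^{2} + s a{\left(7,16 \right)} = \left(-12 - 11\right)^{2} + i \sqrt{665} \cdot 19 = \left(-23\right)^{2} + 19 i \sqrt{665} = 529 + 19 i \sqrt{665}$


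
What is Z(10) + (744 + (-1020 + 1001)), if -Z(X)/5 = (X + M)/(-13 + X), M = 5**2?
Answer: 2350/3 ≈ 783.33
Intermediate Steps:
M = 25
Z(X) = -5*(25 + X)/(-13 + X) (Z(X) = -5*(X + 25)/(-13 + X) = -5*(25 + X)/(-13 + X))
Z(10) + (744 + (-1020 + 1001)) = 5*(-25 - 1*10)/(-13 + 10) + (744 + (-1020 + 1001)) = 5*(-25 - 10)/(-3) + (744 - 19) = 5*(-1/3)*(-35) + 725 = 175/3 + 725 = 2350/3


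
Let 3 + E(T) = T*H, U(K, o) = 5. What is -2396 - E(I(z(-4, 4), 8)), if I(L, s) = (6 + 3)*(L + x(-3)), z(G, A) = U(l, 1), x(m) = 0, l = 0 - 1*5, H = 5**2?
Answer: -3518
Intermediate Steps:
H = 25
l = -5 (l = 0 - 5 = -5)
z(G, A) = 5
I(L, s) = 9*L (I(L, s) = (6 + 3)*(L + 0) = 9*L)
E(T) = -3 + 25*T (E(T) = -3 + T*25 = -3 + 25*T)
-2396 - E(I(z(-4, 4), 8)) = -2396 - (-3 + 25*(9*5)) = -2396 - (-3 + 25*45) = -2396 - (-3 + 1125) = -2396 - 1*1122 = -2396 - 1122 = -3518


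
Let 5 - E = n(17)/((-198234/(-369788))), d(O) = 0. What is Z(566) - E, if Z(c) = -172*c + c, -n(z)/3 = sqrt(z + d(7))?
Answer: -96791 - 184894*sqrt(17)/33039 ≈ -96814.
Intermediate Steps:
n(z) = -3*sqrt(z) (n(z) = -3*sqrt(z + 0) = -3*sqrt(z))
Z(c) = -171*c
E = 5 + 184894*sqrt(17)/33039 (E = 5 - (-3*sqrt(17))/((-198234/(-369788))) = 5 - (-3*sqrt(17))/((-198234*(-1/369788))) = 5 - (-3*sqrt(17))/99117/184894 = 5 - (-3*sqrt(17))*184894/99117 = 5 - (-184894)*sqrt(17)/33039 = 5 + 184894*sqrt(17)/33039 ≈ 28.074)
Z(566) - E = -171*566 - (5 + 184894*sqrt(17)/33039) = -96786 + (-5 - 184894*sqrt(17)/33039) = -96791 - 184894*sqrt(17)/33039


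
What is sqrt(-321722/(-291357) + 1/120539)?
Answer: sqrt(16814332411240510245)/3902209047 ≈ 1.0508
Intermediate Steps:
sqrt(-321722/(-291357) + 1/120539) = sqrt(-321722*(-1/291357) + 1/120539) = sqrt(321722/291357 + 1/120539) = sqrt(38780339515/35119881423) = sqrt(16814332411240510245)/3902209047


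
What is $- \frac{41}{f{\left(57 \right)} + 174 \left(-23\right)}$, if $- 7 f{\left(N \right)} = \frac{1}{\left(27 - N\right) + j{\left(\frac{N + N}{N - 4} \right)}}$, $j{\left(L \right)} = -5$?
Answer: $\frac{10045}{980489} \approx 0.010245$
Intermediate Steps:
$f{\left(N \right)} = - \frac{1}{7 \left(22 - N\right)}$ ($f{\left(N \right)} = - \frac{1}{7 \left(\left(27 - N\right) - 5\right)} = - \frac{1}{7 \left(22 - N\right)}$)
$- \frac{41}{f{\left(57 \right)} + 174 \left(-23\right)} = - \frac{41}{\frac{1}{7 \left(-22 + 57\right)} + 174 \left(-23\right)} = - \frac{41}{\frac{1}{7 \cdot 35} - 4002} = - \frac{41}{\frac{1}{7} \cdot \frac{1}{35} - 4002} = - \frac{41}{\frac{1}{245} - 4002} = - \frac{41}{- \frac{980489}{245}} = \left(-41\right) \left(- \frac{245}{980489}\right) = \frac{10045}{980489}$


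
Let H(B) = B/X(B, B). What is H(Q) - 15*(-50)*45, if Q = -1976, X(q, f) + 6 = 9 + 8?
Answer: 369274/11 ≈ 33570.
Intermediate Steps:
X(q, f) = 11 (X(q, f) = -6 + (9 + 8) = -6 + 17 = 11)
H(B) = B/11
H(Q) - 15*(-50)*45 = (1/11)*(-1976) - 15*(-50)*45 = -1976/11 + 750*45 = -1976/11 + 33750 = 369274/11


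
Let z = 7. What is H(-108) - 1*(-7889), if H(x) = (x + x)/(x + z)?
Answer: 797005/101 ≈ 7891.1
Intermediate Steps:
H(x) = 2*x/(7 + x) (H(x) = (x + x)/(x + 7) = (2*x)/(7 + x) = 2*x/(7 + x))
H(-108) - 1*(-7889) = 2*(-108)/(7 - 108) - 1*(-7889) = 2*(-108)/(-101) + 7889 = 2*(-108)*(-1/101) + 7889 = 216/101 + 7889 = 797005/101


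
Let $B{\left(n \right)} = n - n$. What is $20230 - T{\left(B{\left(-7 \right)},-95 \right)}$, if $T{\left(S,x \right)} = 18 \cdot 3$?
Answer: $20176$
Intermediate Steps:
$B{\left(n \right)} = 0$
$T{\left(S,x \right)} = 54$
$20230 - T{\left(B{\left(-7 \right)},-95 \right)} = 20230 - 54 = 20176$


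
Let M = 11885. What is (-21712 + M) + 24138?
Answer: 14311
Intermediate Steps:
(-21712 + M) + 24138 = (-21712 + 11885) + 24138 = -9827 + 24138 = 14311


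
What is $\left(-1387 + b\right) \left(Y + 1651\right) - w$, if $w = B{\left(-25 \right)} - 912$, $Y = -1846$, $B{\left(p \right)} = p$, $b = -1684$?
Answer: $599782$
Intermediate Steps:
$w = -937$ ($w = -25 - 912 = -937$)
$\left(-1387 + b\right) \left(Y + 1651\right) - w = \left(-1387 - 1684\right) \left(-1846 + 1651\right) - -937 = \left(-3071\right) \left(-195\right) + 937 = 598845 + 937 = 599782$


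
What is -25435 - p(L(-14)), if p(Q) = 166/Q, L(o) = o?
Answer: -177962/7 ≈ -25423.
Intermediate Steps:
-25435 - p(L(-14)) = -25435 - 166/(-14) = -25435 - 166*(-1)/14 = -25435 - 1*(-83/7) = -25435 + 83/7 = -177962/7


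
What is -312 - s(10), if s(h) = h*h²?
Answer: -1312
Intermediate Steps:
s(h) = h³
-312 - s(10) = -312 - 1*10³ = -312 - 1*1000 = -312 - 1000 = -1312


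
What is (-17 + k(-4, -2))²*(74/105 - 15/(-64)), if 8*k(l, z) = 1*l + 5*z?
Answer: 2366625/7168 ≈ 330.17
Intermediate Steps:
k(l, z) = l/8 + 5*z/8 (k(l, z) = (1*l + 5*z)/8 = (l + 5*z)/8 = l/8 + 5*z/8)
(-17 + k(-4, -2))²*(74/105 - 15/(-64)) = (-17 + ((⅛)*(-4) + (5/8)*(-2)))²*(74/105 - 15/(-64)) = (-17 + (-½ - 5/4))²*(74*(1/105) - 15*(-1/64)) = (-17 - 7/4)²*(74/105 + 15/64) = (-75/4)²*(6311/6720) = (5625/16)*(6311/6720) = 2366625/7168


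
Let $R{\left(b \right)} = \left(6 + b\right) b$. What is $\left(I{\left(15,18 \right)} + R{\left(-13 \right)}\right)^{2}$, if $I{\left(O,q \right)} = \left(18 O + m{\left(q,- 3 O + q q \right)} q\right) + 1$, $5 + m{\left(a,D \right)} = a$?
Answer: $355216$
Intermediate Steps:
$m{\left(a,D \right)} = -5 + a$
$I{\left(O,q \right)} = 1 + 18 O + q \left(-5 + q\right)$ ($I{\left(O,q \right)} = \left(18 O + \left(-5 + q\right) q\right) + 1 = \left(18 O + q \left(-5 + q\right)\right) + 1 = 1 + 18 O + q \left(-5 + q\right)$)
$R{\left(b \right)} = b \left(6 + b\right)$
$\left(I{\left(15,18 \right)} + R{\left(-13 \right)}\right)^{2} = \left(\left(1 + 18 \cdot 15 + 18 \left(-5 + 18\right)\right) - 13 \left(6 - 13\right)\right)^{2} = \left(\left(1 + 270 + 18 \cdot 13\right) - -91\right)^{2} = \left(\left(1 + 270 + 234\right) + 91\right)^{2} = \left(505 + 91\right)^{2} = 596^{2} = 355216$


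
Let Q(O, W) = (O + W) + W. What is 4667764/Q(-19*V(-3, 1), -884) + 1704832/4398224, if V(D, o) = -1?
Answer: -1282930618748/480780861 ≈ -2668.4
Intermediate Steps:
Q(O, W) = O + 2*W
4667764/Q(-19*V(-3, 1), -884) + 1704832/4398224 = 4667764/(-19*(-1) + 2*(-884)) + 1704832/4398224 = 4667764/(19 - 1768) + 1704832*(1/4398224) = 4667764/(-1749) + 106552/274889 = 4667764*(-1/1749) + 106552/274889 = -4667764/1749 + 106552/274889 = -1282930618748/480780861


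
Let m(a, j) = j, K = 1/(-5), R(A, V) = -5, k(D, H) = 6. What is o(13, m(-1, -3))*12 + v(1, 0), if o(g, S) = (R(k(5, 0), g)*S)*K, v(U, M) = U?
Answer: -35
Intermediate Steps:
K = -⅕ ≈ -0.20000
o(g, S) = S (o(g, S) = -5*S*(-⅕) = S)
o(13, m(-1, -3))*12 + v(1, 0) = -3*12 + 1 = -36 + 1 = -35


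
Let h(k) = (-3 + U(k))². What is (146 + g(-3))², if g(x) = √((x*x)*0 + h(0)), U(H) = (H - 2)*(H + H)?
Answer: 22201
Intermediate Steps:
U(H) = 2*H*(-2 + H) (U(H) = (-2 + H)*(2*H) = 2*H*(-2 + H))
h(k) = (-3 + 2*k*(-2 + k))²
g(x) = 3 (g(x) = √((x*x)*0 + (-3 + 2*0*(-2 + 0))²) = √(x²*0 + (-3 + 2*0*(-2))²) = √(0 + (-3 + 0)²) = √(0 + (-3)²) = √(0 + 9) = √9 = 3)
(146 + g(-3))² = (146 + 3)² = 149² = 22201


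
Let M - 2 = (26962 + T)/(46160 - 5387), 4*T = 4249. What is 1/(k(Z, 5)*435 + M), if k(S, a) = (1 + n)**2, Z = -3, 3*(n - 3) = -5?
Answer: 54364/128898167 ≈ 0.00042176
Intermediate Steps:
T = 4249/4 (T = (1/4)*4249 = 4249/4 ≈ 1062.3)
n = 4/3 (n = 3 + (1/3)*(-5) = 3 - 5/3 = 4/3 ≈ 1.3333)
M = 438281/163092 (M = 2 + (26962 + 4249/4)/(46160 - 5387) = 2 + (112097/4)/40773 = 2 + (112097/4)*(1/40773) = 2 + 112097/163092 = 438281/163092 ≈ 2.6873)
k(S, a) = 49/9 (k(S, a) = (1 + 4/3)**2 = (7/3)**2 = 49/9)
1/(k(Z, 5)*435 + M) = 1/((49/9)*435 + 438281/163092) = 1/(7105/3 + 438281/163092) = 1/(128898167/54364) = 54364/128898167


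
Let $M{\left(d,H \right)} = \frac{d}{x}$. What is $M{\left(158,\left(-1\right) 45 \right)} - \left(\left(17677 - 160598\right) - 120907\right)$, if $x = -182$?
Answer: $\frac{24008269}{91} \approx 2.6383 \cdot 10^{5}$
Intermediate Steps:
$M{\left(d,H \right)} = - \frac{d}{182}$ ($M{\left(d,H \right)} = \frac{d}{-182} = d \left(- \frac{1}{182}\right) = - \frac{d}{182}$)
$M{\left(158,\left(-1\right) 45 \right)} - \left(\left(17677 - 160598\right) - 120907\right) = \left(- \frac{1}{182}\right) 158 - \left(\left(17677 - 160598\right) - 120907\right) = - \frac{79}{91} - \left(-142921 - 120907\right) = - \frac{79}{91} - -263828 = - \frac{79}{91} + 263828 = \frac{24008269}{91}$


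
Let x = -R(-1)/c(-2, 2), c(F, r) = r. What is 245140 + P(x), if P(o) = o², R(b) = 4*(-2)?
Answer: 245156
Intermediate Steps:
R(b) = -8
x = 4 (x = -(-8)/2 = -1*(-4) = 4)
245140 + P(x) = 245140 + 4² = 245140 + 16 = 245156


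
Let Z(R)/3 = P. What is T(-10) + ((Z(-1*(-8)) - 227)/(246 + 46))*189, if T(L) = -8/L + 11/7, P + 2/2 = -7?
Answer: -1636129/10220 ≈ -160.09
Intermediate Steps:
P = -8 (P = -1 - 7 = -8)
Z(R) = -24 (Z(R) = 3*(-8) = -24)
T(L) = 11/7 - 8/L (T(L) = -8/L + 11*(⅐) = -8/L + 11/7 = 11/7 - 8/L)
T(-10) + ((Z(-1*(-8)) - 227)/(246 + 46))*189 = (11/7 - 8/(-10)) + ((-24 - 227)/(246 + 46))*189 = (11/7 - 8*(-⅒)) - 251/292*189 = (11/7 + ⅘) - 251*1/292*189 = 83/35 - 251/292*189 = 83/35 - 47439/292 = -1636129/10220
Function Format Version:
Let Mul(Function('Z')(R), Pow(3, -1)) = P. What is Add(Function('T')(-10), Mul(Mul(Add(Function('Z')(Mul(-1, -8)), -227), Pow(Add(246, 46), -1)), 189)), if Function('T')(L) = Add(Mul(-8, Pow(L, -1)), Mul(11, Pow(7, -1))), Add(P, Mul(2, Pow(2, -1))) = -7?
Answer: Rational(-1636129, 10220) ≈ -160.09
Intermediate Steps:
P = -8 (P = Add(-1, -7) = -8)
Function('Z')(R) = -24 (Function('Z')(R) = Mul(3, -8) = -24)
Function('T')(L) = Add(Rational(11, 7), Mul(-8, Pow(L, -1))) (Function('T')(L) = Add(Mul(-8, Pow(L, -1)), Mul(11, Rational(1, 7))) = Add(Mul(-8, Pow(L, -1)), Rational(11, 7)) = Add(Rational(11, 7), Mul(-8, Pow(L, -1))))
Add(Function('T')(-10), Mul(Mul(Add(Function('Z')(Mul(-1, -8)), -227), Pow(Add(246, 46), -1)), 189)) = Add(Add(Rational(11, 7), Mul(-8, Pow(-10, -1))), Mul(Mul(Add(-24, -227), Pow(Add(246, 46), -1)), 189)) = Add(Add(Rational(11, 7), Mul(-8, Rational(-1, 10))), Mul(Mul(-251, Pow(292, -1)), 189)) = Add(Add(Rational(11, 7), Rational(4, 5)), Mul(Mul(-251, Rational(1, 292)), 189)) = Add(Rational(83, 35), Mul(Rational(-251, 292), 189)) = Add(Rational(83, 35), Rational(-47439, 292)) = Rational(-1636129, 10220)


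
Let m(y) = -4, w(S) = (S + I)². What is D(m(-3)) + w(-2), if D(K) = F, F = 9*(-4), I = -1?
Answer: -27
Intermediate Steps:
w(S) = (-1 + S)² (w(S) = (S - 1)² = (-1 + S)²)
F = -36
D(K) = -36
D(m(-3)) + w(-2) = -36 + (-1 - 2)² = -36 + (-3)² = -36 + 9 = -27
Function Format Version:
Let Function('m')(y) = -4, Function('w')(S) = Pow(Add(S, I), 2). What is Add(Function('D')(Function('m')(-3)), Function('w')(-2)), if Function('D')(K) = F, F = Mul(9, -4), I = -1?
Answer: -27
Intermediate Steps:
Function('w')(S) = Pow(Add(-1, S), 2) (Function('w')(S) = Pow(Add(S, -1), 2) = Pow(Add(-1, S), 2))
F = -36
Function('D')(K) = -36
Add(Function('D')(Function('m')(-3)), Function('w')(-2)) = Add(-36, Pow(Add(-1, -2), 2)) = Add(-36, Pow(-3, 2)) = Add(-36, 9) = -27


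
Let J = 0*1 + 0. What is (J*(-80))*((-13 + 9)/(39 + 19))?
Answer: 0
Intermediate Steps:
J = 0 (J = 0 + 0 = 0)
(J*(-80))*((-13 + 9)/(39 + 19)) = (0*(-80))*((-13 + 9)/(39 + 19)) = 0*(-4/58) = 0*(-4*1/58) = 0*(-2/29) = 0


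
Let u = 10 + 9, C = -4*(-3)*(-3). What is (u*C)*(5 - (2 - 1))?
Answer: -2736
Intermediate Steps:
C = -36 (C = 12*(-3) = -36)
u = 19
(u*C)*(5 - (2 - 1)) = (19*(-36))*(5 - (2 - 1)) = -684*(5 - 1*1) = -684*(5 - 1) = -684*4 = -2736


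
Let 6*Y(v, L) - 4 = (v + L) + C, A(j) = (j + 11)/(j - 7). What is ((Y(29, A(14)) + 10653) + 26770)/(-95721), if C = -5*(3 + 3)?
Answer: -785906/2010141 ≈ -0.39097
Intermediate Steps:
A(j) = (11 + j)/(-7 + j)
C = -30 (C = -5*6 = -30)
Y(v, L) = -13/3 + L/6 + v/6 (Y(v, L) = ⅔ + ((v + L) - 30)/6 = ⅔ + ((L + v) - 30)/6 = ⅔ + (-30 + L + v)/6 = ⅔ + (-5 + L/6 + v/6) = -13/3 + L/6 + v/6)
((Y(29, A(14)) + 10653) + 26770)/(-95721) = (((-13/3 + ((11 + 14)/(-7 + 14))/6 + (⅙)*29) + 10653) + 26770)/(-95721) = (((-13/3 + (25/7)/6 + 29/6) + 10653) + 26770)*(-1/95721) = (((-13/3 + ((⅐)*25)/6 + 29/6) + 10653) + 26770)*(-1/95721) = (((-13/3 + (⅙)*(25/7) + 29/6) + 10653) + 26770)*(-1/95721) = (((-13/3 + 25/42 + 29/6) + 10653) + 26770)*(-1/95721) = ((23/21 + 10653) + 26770)*(-1/95721) = (223736/21 + 26770)*(-1/95721) = (785906/21)*(-1/95721) = -785906/2010141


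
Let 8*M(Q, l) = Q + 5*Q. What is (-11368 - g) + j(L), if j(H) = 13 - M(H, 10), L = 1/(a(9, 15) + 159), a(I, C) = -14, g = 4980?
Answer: -9474303/580 ≈ -16335.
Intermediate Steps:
M(Q, l) = 3*Q/4 (M(Q, l) = (Q + 5*Q)/8 = (6*Q)/8 = 3*Q/4)
L = 1/145 (L = 1/(-14 + 159) = 1/145 ≈ 0.0068966)
j(H) = 13 - 3*H/4
(-11368 - g) + j(L) = (-11368 - 1*4980) + (13 - ¾*1/145) = (-11368 - 4980) + (13 - 3/580) = -16348 + 7537/580 = -9474303/580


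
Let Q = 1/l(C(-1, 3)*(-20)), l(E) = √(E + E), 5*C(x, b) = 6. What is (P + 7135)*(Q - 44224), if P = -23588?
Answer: 727617472 + 16453*I*√3/12 ≈ 7.2762e+8 + 2374.8*I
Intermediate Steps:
C(x, b) = 6/5 (C(x, b) = (⅕)*6 = 6/5)
l(E) = √2*√E (l(E) = √(2*E) = √2*√E)
Q = -I*√3/12 (Q = 1/(√2*√((6/5)*(-20))) = 1/(√2*√(-24)) = 1/(√2*(2*I*√6)) = 1/(4*I*√3) = -I*√3/12 ≈ -0.14434*I)
(P + 7135)*(Q - 44224) = (-23588 + 7135)*(-I*√3/12 - 44224) = -16453*(-44224 - I*√3/12) = 727617472 + 16453*I*√3/12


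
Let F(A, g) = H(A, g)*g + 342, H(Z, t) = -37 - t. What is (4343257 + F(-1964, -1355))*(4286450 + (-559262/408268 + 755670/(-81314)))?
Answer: 12998715808901255702841/1185639434 ≈ 1.0963e+13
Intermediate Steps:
F(A, g) = 342 + g*(-37 - g) (F(A, g) = (-37 - g)*g + 342 = g*(-37 - g) + 342 = 342 + g*(-37 - g))
(4343257 + F(-1964, -1355))*(4286450 + (-559262/408268 + 755670/(-81314))) = (4343257 + (342 - 1*(-1355)*(37 - 1355)))*(4286450 + (-559262/408268 + 755670/(-81314))) = (4343257 + (342 - 1*(-1355)*(-1318)))*(4286450 + (-559262*1/408268 + 755670*(-1/81314))) = (4343257 + (342 - 1785890))*(4286450 + (-279631/204134 - 377835/40657)) = (4343257 - 1785548)*(4286450 - 88497927457/8299476038) = 2557709*(35575200565157643/8299476038) = 12998715808901255702841/1185639434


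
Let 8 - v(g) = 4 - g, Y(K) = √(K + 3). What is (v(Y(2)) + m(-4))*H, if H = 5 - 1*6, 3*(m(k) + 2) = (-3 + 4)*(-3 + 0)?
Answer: -1 - √5 ≈ -3.2361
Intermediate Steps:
m(k) = -3 (m(k) = -2 + ((-3 + 4)*(-3 + 0))/3 = -2 + (1*(-3))/3 = -2 + (⅓)*(-3) = -2 - 1 = -3)
Y(K) = √(3 + K)
H = -1 (H = 5 - 6 = -1)
v(g) = 4 + g (v(g) = 8 - (4 - g) = 8 + (-4 + g) = 4 + g)
(v(Y(2)) + m(-4))*H = ((4 + √(3 + 2)) - 3)*(-1) = ((4 + √5) - 3)*(-1) = (1 + √5)*(-1) = -1 - √5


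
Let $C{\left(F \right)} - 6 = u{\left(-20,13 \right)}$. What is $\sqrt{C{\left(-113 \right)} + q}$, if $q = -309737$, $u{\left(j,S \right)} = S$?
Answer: $i \sqrt{309718} \approx 556.52 i$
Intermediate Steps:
$C{\left(F \right)} = 19$ ($C{\left(F \right)} = 6 + 13 = 19$)
$\sqrt{C{\left(-113 \right)} + q} = \sqrt{19 - 309737} = \sqrt{-309718} = i \sqrt{309718}$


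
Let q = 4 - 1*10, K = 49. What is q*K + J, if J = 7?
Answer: -287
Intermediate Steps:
q = -6 (q = 4 - 10 = -6)
q*K + J = -6*49 + 7 = -294 + 7 = -287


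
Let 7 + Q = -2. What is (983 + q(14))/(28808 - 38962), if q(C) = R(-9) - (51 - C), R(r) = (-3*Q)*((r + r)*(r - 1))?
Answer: -2903/5077 ≈ -0.57179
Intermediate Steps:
Q = -9 (Q = -7 - 2 = -9)
R(r) = 54*r*(-1 + r) (R(r) = (-3*(-9))*((r + r)*(r - 1)) = 27*((2*r)*(-1 + r)) = 27*(2*r*(-1 + r)) = 54*r*(-1 + r))
q(C) = 4809 + C (q(C) = 54*(-9)*(-1 - 9) - (51 - C) = 54*(-9)*(-10) + (-51 + C) = 4860 + (-51 + C) = 4809 + C)
(983 + q(14))/(28808 - 38962) = (983 + (4809 + 14))/(28808 - 38962) = (983 + 4823)/(-10154) = 5806*(-1/10154) = -2903/5077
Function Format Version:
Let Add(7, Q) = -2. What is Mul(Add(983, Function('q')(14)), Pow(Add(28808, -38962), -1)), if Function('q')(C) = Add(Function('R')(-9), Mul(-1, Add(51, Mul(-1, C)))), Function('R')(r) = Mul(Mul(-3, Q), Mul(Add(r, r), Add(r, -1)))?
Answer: Rational(-2903, 5077) ≈ -0.57179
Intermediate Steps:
Q = -9 (Q = Add(-7, -2) = -9)
Function('R')(r) = Mul(54, r, Add(-1, r)) (Function('R')(r) = Mul(Mul(-3, -9), Mul(Add(r, r), Add(r, -1))) = Mul(27, Mul(Mul(2, r), Add(-1, r))) = Mul(27, Mul(2, r, Add(-1, r))) = Mul(54, r, Add(-1, r)))
Function('q')(C) = Add(4809, C) (Function('q')(C) = Add(Mul(54, -9, Add(-1, -9)), Mul(-1, Add(51, Mul(-1, C)))) = Add(Mul(54, -9, -10), Add(-51, C)) = Add(4860, Add(-51, C)) = Add(4809, C))
Mul(Add(983, Function('q')(14)), Pow(Add(28808, -38962), -1)) = Mul(Add(983, Add(4809, 14)), Pow(Add(28808, -38962), -1)) = Mul(Add(983, 4823), Pow(-10154, -1)) = Mul(5806, Rational(-1, 10154)) = Rational(-2903, 5077)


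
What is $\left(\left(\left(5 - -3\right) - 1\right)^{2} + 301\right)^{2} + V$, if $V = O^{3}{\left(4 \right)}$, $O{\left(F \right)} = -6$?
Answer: $122284$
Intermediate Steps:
$V = -216$ ($V = \left(-6\right)^{3} = -216$)
$\left(\left(\left(5 - -3\right) - 1\right)^{2} + 301\right)^{2} + V = \left(\left(\left(5 - -3\right) - 1\right)^{2} + 301\right)^{2} - 216 = \left(\left(\left(5 + 3\right) - 1\right)^{2} + 301\right)^{2} - 216 = \left(\left(8 - 1\right)^{2} + 301\right)^{2} - 216 = \left(7^{2} + 301\right)^{2} - 216 = \left(49 + 301\right)^{2} - 216 = 350^{2} - 216 = 122500 - 216 = 122284$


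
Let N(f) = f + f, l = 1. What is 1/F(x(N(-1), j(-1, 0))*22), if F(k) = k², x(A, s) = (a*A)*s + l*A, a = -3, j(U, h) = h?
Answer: 1/1936 ≈ 0.00051653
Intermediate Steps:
N(f) = 2*f
x(A, s) = A - 3*A*s (x(A, s) = (-3*A)*s + 1*A = -3*A*s + A = A - 3*A*s)
1/F(x(N(-1), j(-1, 0))*22) = 1/((((2*(-1))*(1 - 3*0))*22)²) = 1/((-2*(1 + 0)*22)²) = 1/((-2*1*22)²) = 1/((-2*22)²) = 1/((-44)²) = 1/1936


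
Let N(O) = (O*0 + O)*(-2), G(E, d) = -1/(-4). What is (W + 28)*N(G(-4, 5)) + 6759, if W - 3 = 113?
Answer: 6687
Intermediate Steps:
W = 116 (W = 3 + 113 = 116)
G(E, d) = 1/4 (G(E, d) = -1*(-1/4) = 1/4)
N(O) = -2*O (N(O) = (0 + O)*(-2) = O*(-2) = -2*O)
(W + 28)*N(G(-4, 5)) + 6759 = (116 + 28)*(-2*1/4) + 6759 = 144*(-1/2) + 6759 = -72 + 6759 = 6687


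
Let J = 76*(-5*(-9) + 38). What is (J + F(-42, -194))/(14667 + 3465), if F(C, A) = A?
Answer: 1019/3022 ≈ 0.33719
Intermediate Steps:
J = 6308 (J = 76*(45 + 38) = 76*83 = 6308)
(J + F(-42, -194))/(14667 + 3465) = (6308 - 194)/(14667 + 3465) = 6114/18132 = 6114*(1/18132) = 1019/3022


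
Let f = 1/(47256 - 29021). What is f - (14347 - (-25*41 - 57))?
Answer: -281347814/18235 ≈ -15429.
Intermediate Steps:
f = 1/18235 ≈ 5.4840e-5
f - (14347 - (-25*41 - 57)) = 1/18235 - (14347 - (-25*41 - 57)) = 1/18235 - (14347 - (-1025 - 57)) = 1/18235 - (14347 - 1*(-1082)) = 1/18235 - (14347 + 1082) = 1/18235 - 1*15429 = 1/18235 - 15429 = -281347814/18235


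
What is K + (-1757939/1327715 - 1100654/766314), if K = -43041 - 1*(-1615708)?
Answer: 800050935907415857/508723296255 ≈ 1.5727e+6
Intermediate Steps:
K = 1572667 (K = -43041 + 1615708 = 1572667)
K + (-1757939/1327715 - 1100654/766314) = 1572667 + (-1757939/1327715 - 1100654/766314) = 1572667 + (-1757939*1/1327715 - 1100654*1/766314) = 1572667 + (-1757939/1327715 - 550327/383157) = 1572667 - 1404244046228/508723296255 = 800050935907415857/508723296255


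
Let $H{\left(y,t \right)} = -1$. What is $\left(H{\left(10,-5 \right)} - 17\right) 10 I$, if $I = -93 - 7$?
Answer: $18000$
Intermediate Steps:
$I = -100$ ($I = -93 - 7 = -100$)
$\left(H{\left(10,-5 \right)} - 17\right) 10 I = \left(-1 - 17\right) 10 \left(-100\right) = \left(-18\right) 10 \left(-100\right) = \left(-180\right) \left(-100\right) = 18000$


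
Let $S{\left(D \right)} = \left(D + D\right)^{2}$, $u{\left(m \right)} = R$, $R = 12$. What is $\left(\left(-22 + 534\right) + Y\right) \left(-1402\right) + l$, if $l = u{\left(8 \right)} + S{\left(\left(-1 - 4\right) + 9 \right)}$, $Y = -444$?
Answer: $-95260$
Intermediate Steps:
$u{\left(m \right)} = 12$
$S{\left(D \right)} = 4 D^{2}$ ($S{\left(D \right)} = \left(2 D\right)^{2} = 4 D^{2}$)
$l = 76$ ($l = 12 + 4 \left(\left(-1 - 4\right) + 9\right)^{2} = 12 + 4 \left(-5 + 9\right)^{2} = 12 + 4 \cdot 4^{2} = 12 + 4 \cdot 16 = 12 + 64 = 76$)
$\left(\left(-22 + 534\right) + Y\right) \left(-1402\right) + l = \left(\left(-22 + 534\right) - 444\right) \left(-1402\right) + 76 = \left(512 - 444\right) \left(-1402\right) + 76 = 68 \left(-1402\right) + 76 = -95336 + 76 = -95260$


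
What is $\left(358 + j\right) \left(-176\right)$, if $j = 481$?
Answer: $-147664$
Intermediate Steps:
$\left(358 + j\right) \left(-176\right) = \left(358 + 481\right) \left(-176\right) = 839 \left(-176\right) = -147664$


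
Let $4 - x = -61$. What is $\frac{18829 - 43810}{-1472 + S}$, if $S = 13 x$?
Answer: $\frac{757}{19} \approx 39.842$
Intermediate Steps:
$x = 65$ ($x = 4 - -61 = 4 + 61 = 65$)
$S = 845$ ($S = 13 \cdot 65 = 845$)
$\frac{18829 - 43810}{-1472 + S} = \frac{18829 - 43810}{-1472 + 845} = - \frac{24981}{-627} = \left(-24981\right) \left(- \frac{1}{627}\right) = \frac{757}{19}$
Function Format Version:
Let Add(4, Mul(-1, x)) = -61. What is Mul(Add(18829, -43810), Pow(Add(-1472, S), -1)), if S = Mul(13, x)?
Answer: Rational(757, 19) ≈ 39.842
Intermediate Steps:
x = 65 (x = Add(4, Mul(-1, -61)) = Add(4, 61) = 65)
S = 845 (S = Mul(13, 65) = 845)
Mul(Add(18829, -43810), Pow(Add(-1472, S), -1)) = Mul(Add(18829, -43810), Pow(Add(-1472, 845), -1)) = Mul(-24981, Pow(-627, -1)) = Mul(-24981, Rational(-1, 627)) = Rational(757, 19)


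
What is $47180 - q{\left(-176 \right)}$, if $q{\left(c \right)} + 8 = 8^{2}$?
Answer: $47124$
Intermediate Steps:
$q{\left(c \right)} = 56$ ($q{\left(c \right)} = -8 + 8^{2} = -8 + 64 = 56$)
$47180 - q{\left(-176 \right)} = 47180 - 56 = 47124$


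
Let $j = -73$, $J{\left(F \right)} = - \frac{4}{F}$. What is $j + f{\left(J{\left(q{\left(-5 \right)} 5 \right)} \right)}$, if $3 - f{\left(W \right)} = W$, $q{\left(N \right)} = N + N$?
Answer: $- \frac{1752}{25} \approx -70.08$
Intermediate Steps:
$q{\left(N \right)} = 2 N$
$f{\left(W \right)} = 3 - W$
$j + f{\left(J{\left(q{\left(-5 \right)} 5 \right)} \right)} = -73 + \left(3 - - \frac{4}{2 \left(-5\right) 5}\right) = -73 + \left(3 - - \frac{4}{\left(-10\right) 5}\right) = -73 + \left(3 - - \frac{4}{-50}\right) = -73 + \left(3 - \left(-4\right) \left(- \frac{1}{50}\right)\right) = -73 + \left(3 - \frac{2}{25}\right) = -73 + \frac{73}{25} = - \frac{1752}{25}$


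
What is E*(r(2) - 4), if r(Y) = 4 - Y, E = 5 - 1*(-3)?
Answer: -16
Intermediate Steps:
E = 8 (E = 5 + 3 = 8)
E*(r(2) - 4) = 8*((4 - 1*2) - 4) = 8*((4 - 2) - 4) = 8*(2 - 4) = 8*(-2) = -16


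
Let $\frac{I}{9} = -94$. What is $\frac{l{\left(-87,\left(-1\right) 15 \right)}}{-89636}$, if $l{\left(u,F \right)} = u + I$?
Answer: $\frac{933}{89636} \approx 0.010409$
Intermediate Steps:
$I = -846$ ($I = 9 \left(-94\right) = -846$)
$l{\left(u,F \right)} = -846 + u$ ($l{\left(u,F \right)} = u - 846 = -846 + u$)
$\frac{l{\left(-87,\left(-1\right) 15 \right)}}{-89636} = \frac{-846 - 87}{-89636} = \left(-933\right) \left(- \frac{1}{89636}\right) = \frac{933}{89636}$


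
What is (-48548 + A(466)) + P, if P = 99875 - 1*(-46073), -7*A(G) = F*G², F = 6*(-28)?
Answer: 5309144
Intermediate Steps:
F = -168
A(G) = 24*G² (A(G) = -(-24)*G² = 24*G²)
P = 145948 (P = 99875 + 46073 = 145948)
(-48548 + A(466)) + P = (-48548 + 24*466²) + 145948 = (-48548 + 24*217156) + 145948 = (-48548 + 5211744) + 145948 = 5163196 + 145948 = 5309144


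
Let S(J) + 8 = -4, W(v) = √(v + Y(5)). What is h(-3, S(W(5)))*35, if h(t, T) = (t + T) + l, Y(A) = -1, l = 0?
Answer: -525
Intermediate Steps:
W(v) = √(-1 + v) (W(v) = √(v - 1) = √(-1 + v))
S(J) = -12 (S(J) = -8 - 4 = -12)
h(t, T) = T + t (h(t, T) = (t + T) + 0 = (T + t) + 0 = T + t)
h(-3, S(W(5)))*35 = (-12 - 3)*35 = -15*35 = -525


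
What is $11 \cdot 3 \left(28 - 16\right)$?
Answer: $396$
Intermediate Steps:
$11 \cdot 3 \left(28 - 16\right) = 33 \cdot 12 = 396$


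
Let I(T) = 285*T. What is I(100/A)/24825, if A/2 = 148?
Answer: 95/24494 ≈ 0.0038785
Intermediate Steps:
A = 296 (A = 2*148 = 296)
I(100/A)/24825 = (285*(100/296))/24825 = (285*(100*(1/296)))*(1/24825) = (285*(25/74))*(1/24825) = (7125/74)*(1/24825) = 95/24494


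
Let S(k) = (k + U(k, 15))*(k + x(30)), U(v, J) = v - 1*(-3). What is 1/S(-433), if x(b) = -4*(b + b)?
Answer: 1/580799 ≈ 1.7218e-6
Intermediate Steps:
U(v, J) = 3 + v (U(v, J) = v + 3 = 3 + v)
x(b) = -8*b
S(k) = (-240 + k)*(3 + 2*k) (S(k) = (k + (3 + k))*(k - 8*30) = (3 + 2*k)*(k - 240) = (3 + 2*k)*(-240 + k) = (-240 + k)*(3 + 2*k))
1/S(-433) = 1/(-720 - 477*(-433) + 2*(-433)²) = 1/(-720 + 206541 + 2*187489) = 1/(-720 + 206541 + 374978) = 1/580799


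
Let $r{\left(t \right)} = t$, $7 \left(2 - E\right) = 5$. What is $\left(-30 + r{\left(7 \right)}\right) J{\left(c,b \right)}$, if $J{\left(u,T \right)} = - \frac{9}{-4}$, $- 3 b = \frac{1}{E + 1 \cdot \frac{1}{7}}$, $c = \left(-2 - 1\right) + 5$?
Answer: $- \frac{207}{4} \approx -51.75$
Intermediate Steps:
$E = \frac{9}{7}$ ($E = 2 - \frac{5}{7} = \frac{9}{7} \approx 1.2857$)
$c = 2$ ($c = \left(-2 - 1\right) + 5 = -3 + 5 = 2$)
$b = - \frac{7}{30}$ ($b = - \frac{1}{3 \left(\frac{9}{7} + 1 \cdot \frac{1}{7}\right)} = - \frac{1}{3 \left(\frac{9}{7} + \frac{1}{7}\right)} = - \frac{1}{3 \cdot \frac{10}{7}} = \left(- \frac{1}{3}\right) \frac{7}{10} = - \frac{7}{30} \approx -0.23333$)
$J{\left(u,T \right)} = \frac{9}{4}$ ($J{\left(u,T \right)} = \left(-9\right) \left(- \frac{1}{4}\right) = \frac{9}{4}$)
$\left(-30 + r{\left(7 \right)}\right) J{\left(c,b \right)} = \left(-30 + 7\right) \frac{9}{4} = \left(-23\right) \frac{9}{4} = - \frac{207}{4}$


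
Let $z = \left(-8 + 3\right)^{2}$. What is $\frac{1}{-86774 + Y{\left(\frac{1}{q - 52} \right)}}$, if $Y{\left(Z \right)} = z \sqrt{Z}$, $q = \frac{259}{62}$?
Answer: $- \frac{25728491}{2232564081909} - \frac{5 i \sqrt{183830}}{4465128163818} \approx -1.1524 \cdot 10^{-5} - 4.8011 \cdot 10^{-10} i$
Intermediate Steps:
$q = \frac{259}{62}$ ($q = 259 \cdot \frac{1}{62} = \frac{259}{62} \approx 4.1774$)
$z = 25$ ($z = \left(-5\right)^{2} = 25$)
$Y{\left(Z \right)} = 25 \sqrt{Z}$
$\frac{1}{-86774 + Y{\left(\frac{1}{q - 52} \right)}} = \frac{1}{-86774 + 25 \sqrt{\frac{1}{\frac{259}{62} - 52}}} = \frac{1}{-86774 + 25 \sqrt{\frac{1}{- \frac{2965}{62}}}} = \frac{1}{-86774 + 25 \sqrt{- \frac{62}{2965}}} = \frac{1}{-86774 + 25 \frac{i \sqrt{183830}}{2965}} = \frac{1}{-86774 + \frac{5 i \sqrt{183830}}{593}}$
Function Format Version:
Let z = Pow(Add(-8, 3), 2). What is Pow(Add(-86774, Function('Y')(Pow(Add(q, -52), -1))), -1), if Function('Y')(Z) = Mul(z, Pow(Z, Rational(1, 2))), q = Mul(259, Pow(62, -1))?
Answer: Add(Rational(-25728491, 2232564081909), Mul(Rational(-5, 4465128163818), I, Pow(183830, Rational(1, 2)))) ≈ Add(-1.1524e-5, Mul(-4.8011e-10, I))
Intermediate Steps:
q = Rational(259, 62) (q = Mul(259, Rational(1, 62)) = Rational(259, 62) ≈ 4.1774)
z = 25 (z = Pow(-5, 2) = 25)
Function('Y')(Z) = Mul(25, Pow(Z, Rational(1, 2)))
Pow(Add(-86774, Function('Y')(Pow(Add(q, -52), -1))), -1) = Pow(Add(-86774, Mul(25, Pow(Pow(Add(Rational(259, 62), -52), -1), Rational(1, 2)))), -1) = Pow(Add(-86774, Mul(25, Pow(Pow(Rational(-2965, 62), -1), Rational(1, 2)))), -1) = Pow(Add(-86774, Mul(25, Pow(Rational(-62, 2965), Rational(1, 2)))), -1) = Pow(Add(-86774, Mul(25, Mul(Rational(1, 2965), I, Pow(183830, Rational(1, 2))))), -1) = Pow(Add(-86774, Mul(Rational(5, 593), I, Pow(183830, Rational(1, 2)))), -1)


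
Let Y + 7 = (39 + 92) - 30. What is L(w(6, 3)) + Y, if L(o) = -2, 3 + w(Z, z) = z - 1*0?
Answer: 92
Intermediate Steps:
w(Z, z) = -3 + z (w(Z, z) = -3 + (z - 1*0) = -3 + (z + 0) = -3 + z)
Y = 94 (Y = -7 + ((39 + 92) - 30) = -7 + (131 - 30) = -7 + 101 = 94)
L(w(6, 3)) + Y = -2 + 94 = 92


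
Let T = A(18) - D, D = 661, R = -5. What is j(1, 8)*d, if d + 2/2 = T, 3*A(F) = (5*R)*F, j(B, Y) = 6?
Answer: -4872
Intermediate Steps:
A(F) = -25*F/3 (A(F) = ((5*(-5))*F)/3 = (-25*F)/3 = -25*F/3)
T = -811 (T = -25/3*18 - 1*661 = -150 - 661 = -811)
d = -812 (d = -1 - 811 = -812)
j(1, 8)*d = 6*(-812) = -4872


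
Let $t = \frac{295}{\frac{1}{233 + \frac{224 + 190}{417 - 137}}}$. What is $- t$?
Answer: $- \frac{1936793}{28} \approx -69171.0$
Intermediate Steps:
$t = \frac{1936793}{28}$ ($t = \frac{295}{\frac{1}{233 + \frac{414}{280}}} = \frac{295}{\frac{1}{233 + 414 \cdot \frac{1}{280}}} = \frac{295}{\frac{1}{233 + \frac{207}{140}}} = \frac{295}{\frac{1}{\frac{32827}{140}}} = \frac{295}{\frac{140}{32827}} = 295 \cdot \frac{32827}{140} = \frac{1936793}{28} \approx 69171.0$)
$- t = \left(-1\right) \frac{1936793}{28} = - \frac{1936793}{28}$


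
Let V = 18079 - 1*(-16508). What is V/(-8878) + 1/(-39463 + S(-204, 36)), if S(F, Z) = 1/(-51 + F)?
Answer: -87013381908/22334974987 ≈ -3.8958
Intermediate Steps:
V = 34587 (V = 18079 + 16508 = 34587)
V/(-8878) + 1/(-39463 + S(-204, 36)) = 34587/(-8878) + 1/(-39463 + 1/(-51 - 204)) = 34587*(-1/8878) + 1/(-39463 + 1/(-255)) = -34587/8878 + 1/(-39463 - 1/255) = -34587/8878 + 1/(-10063066/255) = -34587/8878 - 255/10063066 = -87013381908/22334974987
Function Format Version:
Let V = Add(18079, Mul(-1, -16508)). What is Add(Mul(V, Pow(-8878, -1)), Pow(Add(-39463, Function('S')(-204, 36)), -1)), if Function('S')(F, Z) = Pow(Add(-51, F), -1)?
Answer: Rational(-87013381908, 22334974987) ≈ -3.8958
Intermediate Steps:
V = 34587 (V = Add(18079, 16508) = 34587)
Add(Mul(V, Pow(-8878, -1)), Pow(Add(-39463, Function('S')(-204, 36)), -1)) = Add(Mul(34587, Pow(-8878, -1)), Pow(Add(-39463, Pow(Add(-51, -204), -1)), -1)) = Add(Mul(34587, Rational(-1, 8878)), Pow(Add(-39463, Pow(-255, -1)), -1)) = Add(Rational(-34587, 8878), Pow(Add(-39463, Rational(-1, 255)), -1)) = Add(Rational(-34587, 8878), Pow(Rational(-10063066, 255), -1)) = Add(Rational(-34587, 8878), Rational(-255, 10063066)) = Rational(-87013381908, 22334974987)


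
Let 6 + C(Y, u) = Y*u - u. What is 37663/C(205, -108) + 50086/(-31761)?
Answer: -766669937/233316306 ≈ -3.2860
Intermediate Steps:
C(Y, u) = -6 - u + Y*u (C(Y, u) = -6 + (Y*u - u) = -6 + (-u + Y*u) = -6 - u + Y*u)
37663/C(205, -108) + 50086/(-31761) = 37663/(-6 - 1*(-108) + 205*(-108)) + 50086/(-31761) = 37663/(-6 + 108 - 22140) + 50086*(-1/31761) = 37663/(-22038) - 50086/31761 = 37663*(-1/22038) - 50086/31761 = -37663/22038 - 50086/31761 = -766669937/233316306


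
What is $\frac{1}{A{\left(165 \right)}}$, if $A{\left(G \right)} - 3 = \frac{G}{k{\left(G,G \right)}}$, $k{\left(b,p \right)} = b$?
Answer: $\frac{1}{4} \approx 0.25$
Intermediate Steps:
$A{\left(G \right)} = 4$ ($A{\left(G \right)} = 3 + \frac{G}{G} = 3 + 1 = 4$)
$\frac{1}{A{\left(165 \right)}} = \frac{1}{4}$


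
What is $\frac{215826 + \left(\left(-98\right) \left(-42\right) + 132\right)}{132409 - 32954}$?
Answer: $\frac{220074}{99455} \approx 2.2128$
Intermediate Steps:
$\frac{215826 + \left(\left(-98\right) \left(-42\right) + 132\right)}{132409 - 32954} = \frac{215826 + \left(4116 + 132\right)}{99455} = \left(215826 + 4248\right) \frac{1}{99455} = 220074 \cdot \frac{1}{99455} = \frac{220074}{99455}$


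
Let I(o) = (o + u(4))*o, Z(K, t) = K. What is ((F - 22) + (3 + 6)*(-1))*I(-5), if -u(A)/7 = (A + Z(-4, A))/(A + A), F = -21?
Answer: -1300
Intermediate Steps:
u(A) = -7*(-4 + A)/(2*A) (u(A) = -7*(A - 4)/(A + A) = -7*(-4 + A)/(2*A))
I(o) = o**2 (I(o) = (o + (-7/2 + 14/4))*o = (o + (-7/2 + 14*(1/4)))*o = (o + (-7/2 + 7/2))*o = (o + 0)*o = o*o = o**2)
((F - 22) + (3 + 6)*(-1))*I(-5) = ((-21 - 22) + (3 + 6)*(-1))*(-5)**2 = (-43 + 9*(-1))*25 = (-43 - 9)*25 = -52*25 = -1300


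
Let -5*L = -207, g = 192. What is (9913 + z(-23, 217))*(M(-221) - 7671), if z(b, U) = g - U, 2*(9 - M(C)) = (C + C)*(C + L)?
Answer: -2341161984/5 ≈ -4.6823e+8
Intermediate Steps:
L = 207/5 (L = -⅕*(-207) = 207/5 ≈ 41.400)
M(C) = 9 - C*(207/5 + C) (M(C) = 9 - (C + C)*(C + 207/5)/2 = 9 - 2*C*(207/5 + C)/2 = 9 - C*(207/5 + C))
z(b, U) = 192 - U
(9913 + z(-23, 217))*(M(-221) - 7671) = (9913 + (192 - 1*217))*((9 - 1*(-221)² - 207/5*(-221)) - 7671) = (9913 + (192 - 217))*((9 - 1*48841 + 45747/5) - 7671) = (9913 - 25)*((9 - 48841 + 45747/5) - 7671) = 9888*(-198413/5 - 7671) = 9888*(-236768/5) = -2341161984/5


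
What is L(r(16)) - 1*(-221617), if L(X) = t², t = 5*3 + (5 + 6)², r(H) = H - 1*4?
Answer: 240113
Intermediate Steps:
r(H) = -4 + H (r(H) = H - 4 = -4 + H)
t = 136 (t = 15 + 11² = 15 + 121 = 136)
L(X) = 18496 (L(X) = 136² = 18496)
L(r(16)) - 1*(-221617) = 18496 - 1*(-221617) = 18496 + 221617 = 240113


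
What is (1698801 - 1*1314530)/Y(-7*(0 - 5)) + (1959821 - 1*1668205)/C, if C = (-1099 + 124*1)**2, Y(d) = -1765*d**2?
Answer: 163207769/1264843125 ≈ 0.12903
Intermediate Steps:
C = 950625 (C = (-1099 + 124)**2 = (-975)**2 = 950625)
(1698801 - 1*1314530)/Y(-7*(0 - 5)) + (1959821 - 1*1668205)/C = (1698801 - 1*1314530)/((-1765*49*(0 - 5)**2)) + (1959821 - 1*1668205)/950625 = (1698801 - 1314530)/((-1765*(-7*(-5))**2)) + (1959821 - 1668205)*(1/950625) = 384271/((-1765*35**2)) + 291616*(1/950625) = 384271/((-1765*1225)) + 22432/73125 = 384271/(-2162125) + 22432/73125 = 384271*(-1/2162125) + 22432/73125 = -384271/2162125 + 22432/73125 = 163207769/1264843125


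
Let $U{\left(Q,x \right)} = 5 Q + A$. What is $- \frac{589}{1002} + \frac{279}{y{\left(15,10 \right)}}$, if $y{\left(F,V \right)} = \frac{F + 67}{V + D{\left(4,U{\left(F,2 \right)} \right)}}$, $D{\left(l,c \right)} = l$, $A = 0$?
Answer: $\frac{1932757}{41082} \approx 47.046$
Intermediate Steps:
$U{\left(Q,x \right)} = 5 Q$ ($U{\left(Q,x \right)} = 5 Q + 0 = 5 Q$)
$y{\left(F,V \right)} = \frac{67 + F}{4 + V}$ ($y{\left(F,V \right)} = \frac{F + 67}{V + 4} = \frac{67 + F}{4 + V}$)
$- \frac{589}{1002} + \frac{279}{y{\left(15,10 \right)}} = - \frac{589}{1002} + \frac{279}{\frac{1}{4 + 10} \left(67 + 15\right)} = \left(-589\right) \frac{1}{1002} + \frac{279}{\frac{1}{14} \cdot 82} = - \frac{589}{1002} + \frac{279}{\frac{1}{14} \cdot 82} = - \frac{589}{1002} + \frac{279}{\frac{41}{7}} = - \frac{589}{1002} + 279 \cdot \frac{7}{41} = - \frac{589}{1002} + \frac{1953}{41} = \frac{1932757}{41082}$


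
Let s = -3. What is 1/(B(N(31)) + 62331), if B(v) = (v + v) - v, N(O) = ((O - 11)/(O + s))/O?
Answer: 217/13525832 ≈ 1.6043e-5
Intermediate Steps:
N(O) = (-11 + O)/(O*(-3 + O)) (N(O) = ((O - 11)/(O - 3))/O = ((-11 + O)/(-3 + O))/O = (-11 + O)/(O*(-3 + O)))
B(v) = v (B(v) = 2*v - v = v)
1/(B(N(31)) + 62331) = 1/((-11 + 31)/(31*(-3 + 31)) + 62331) = 1/((1/31)*20/28 + 62331) = 1/((1/31)*(1/28)*20 + 62331) = 1/(5/217 + 62331) = 1/(13525832/217) = 217/13525832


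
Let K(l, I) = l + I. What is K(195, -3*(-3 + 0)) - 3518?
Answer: -3314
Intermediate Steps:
K(l, I) = I + l
K(195, -3*(-3 + 0)) - 3518 = (-3*(-3 + 0) + 195) - 3518 = (-3*(-3) + 195) - 3518 = (9 + 195) - 3518 = 204 - 3518 = -3314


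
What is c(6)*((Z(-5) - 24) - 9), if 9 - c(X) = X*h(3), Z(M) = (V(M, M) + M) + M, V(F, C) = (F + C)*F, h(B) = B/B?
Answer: 21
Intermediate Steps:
h(B) = 1
V(F, C) = F*(C + F) (V(F, C) = (C + F)*F = F*(C + F))
Z(M) = 2*M + 2*M² (Z(M) = (M*(M + M) + M) + M = (M*(2*M) + M) + M = (2*M² + M) + M = (M + 2*M²) + M = 2*M + 2*M²)
c(X) = 9 - X
c(6)*((Z(-5) - 24) - 9) = (9 - 1*6)*((2*(-5)*(1 - 5) - 24) - 9) = (9 - 6)*((2*(-5)*(-4) - 24) - 9) = 3*((40 - 24) - 9) = 3*(16 - 9) = 3*7 = 21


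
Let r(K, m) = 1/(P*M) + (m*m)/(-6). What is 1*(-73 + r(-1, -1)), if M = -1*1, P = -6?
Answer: -73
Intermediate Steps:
M = -1
r(K, m) = 1/6 - m**2/6 (r(K, m) = 1/(-6*(-1)) + (m*m)/(-6) = -1/6*(-1) + m**2*(-1/6) = 1/6 - m**2/6)
1*(-73 + r(-1, -1)) = 1*(-73 + (1/6 - 1/6*(-1)**2)) = 1*(-73 + (1/6 - 1/6*1)) = 1*(-73 + (1/6 - 1/6)) = 1*(-73 + 0) = 1*(-73) = -73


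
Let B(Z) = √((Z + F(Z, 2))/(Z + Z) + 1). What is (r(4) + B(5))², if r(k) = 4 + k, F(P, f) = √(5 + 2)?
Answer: (80 + √10*√(15 + √7))²/100 ≈ 87.019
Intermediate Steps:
F(P, f) = √7
B(Z) = √(1 + (Z + √7)/(2*Z)) (B(Z) = √((Z + √7)/(Z + Z) + 1) = √((Z + √7)/((2*Z)) + 1) = √((Z + √7)*(1/(2*Z)) + 1) = √((Z + √7)/(2*Z) + 1) = √(1 + (Z + √7)/(2*Z)))
(r(4) + B(5))² = ((4 + 4) + √(6 + 2*√7/5)/2)² = (8 + √(6 + 2*√7*(⅕))/2)² = (8 + √(6 + 2*√7/5)/2)²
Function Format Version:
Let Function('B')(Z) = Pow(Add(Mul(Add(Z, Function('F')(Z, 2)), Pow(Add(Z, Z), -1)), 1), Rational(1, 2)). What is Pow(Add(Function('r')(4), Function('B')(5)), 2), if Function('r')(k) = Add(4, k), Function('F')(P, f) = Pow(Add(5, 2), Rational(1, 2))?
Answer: Mul(Rational(1, 100), Pow(Add(80, Mul(Pow(10, Rational(1, 2)), Pow(Add(15, Pow(7, Rational(1, 2))), Rational(1, 2)))), 2)) ≈ 87.019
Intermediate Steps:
Function('F')(P, f) = Pow(7, Rational(1, 2))
Function('B')(Z) = Pow(Add(1, Mul(Rational(1, 2), Pow(Z, -1), Add(Z, Pow(7, Rational(1, 2))))), Rational(1, 2)) (Function('B')(Z) = Pow(Add(Mul(Add(Z, Pow(7, Rational(1, 2))), Pow(Add(Z, Z), -1)), 1), Rational(1, 2)) = Pow(Add(Mul(Add(Z, Pow(7, Rational(1, 2))), Pow(Mul(2, Z), -1)), 1), Rational(1, 2)) = Pow(Add(Mul(Add(Z, Pow(7, Rational(1, 2))), Mul(Rational(1, 2), Pow(Z, -1))), 1), Rational(1, 2)) = Pow(Add(Mul(Rational(1, 2), Pow(Z, -1), Add(Z, Pow(7, Rational(1, 2)))), 1), Rational(1, 2)) = Pow(Add(1, Mul(Rational(1, 2), Pow(Z, -1), Add(Z, Pow(7, Rational(1, 2))))), Rational(1, 2)))
Pow(Add(Function('r')(4), Function('B')(5)), 2) = Pow(Add(Add(4, 4), Mul(Rational(1, 2), Pow(Add(6, Mul(2, Pow(7, Rational(1, 2)), Pow(5, -1))), Rational(1, 2)))), 2) = Pow(Add(8, Mul(Rational(1, 2), Pow(Add(6, Mul(2, Pow(7, Rational(1, 2)), Rational(1, 5))), Rational(1, 2)))), 2) = Pow(Add(8, Mul(Rational(1, 2), Pow(Add(6, Mul(Rational(2, 5), Pow(7, Rational(1, 2)))), Rational(1, 2)))), 2)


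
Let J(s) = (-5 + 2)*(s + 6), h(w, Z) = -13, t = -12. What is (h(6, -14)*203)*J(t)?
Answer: -47502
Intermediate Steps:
J(s) = -18 - 3*s (J(s) = -3*(6 + s) = -18 - 3*s)
(h(6, -14)*203)*J(t) = (-13*203)*(-18 - 3*(-12)) = -2639*(-18 + 36) = -2639*18 = -47502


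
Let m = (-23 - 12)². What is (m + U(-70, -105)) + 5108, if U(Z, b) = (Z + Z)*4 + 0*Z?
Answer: 5773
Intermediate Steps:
U(Z, b) = 8*Z (U(Z, b) = (2*Z)*4 + 0 = 8*Z + 0 = 8*Z)
m = 1225 (m = (-35)² = 1225)
(m + U(-70, -105)) + 5108 = (1225 + 8*(-70)) + 5108 = (1225 - 560) + 5108 = 665 + 5108 = 5773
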